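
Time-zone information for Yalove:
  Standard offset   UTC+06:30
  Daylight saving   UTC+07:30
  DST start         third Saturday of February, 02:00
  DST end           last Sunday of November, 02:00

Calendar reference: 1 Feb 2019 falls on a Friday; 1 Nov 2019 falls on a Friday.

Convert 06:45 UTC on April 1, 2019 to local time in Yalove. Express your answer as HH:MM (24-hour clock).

14:15

1 February 2019 is a Friday, so the first Saturday is February 2 and the third is February 16.
1 November 2019 is a Friday, so Sundays fall on 3, 10, 17, 24; the last is November 24.
At the standard offset (UTC+06:30), 06:45 UTC + 6h30m = 13:15 Yalove standard time.
The standard-time date in Yalove, April 1, 2019, falls between 16 February and 24 November, so daylight saving is in effect and Yalove is at UTC+07:30.
06:45 UTC + 7h30m = 14:15 local.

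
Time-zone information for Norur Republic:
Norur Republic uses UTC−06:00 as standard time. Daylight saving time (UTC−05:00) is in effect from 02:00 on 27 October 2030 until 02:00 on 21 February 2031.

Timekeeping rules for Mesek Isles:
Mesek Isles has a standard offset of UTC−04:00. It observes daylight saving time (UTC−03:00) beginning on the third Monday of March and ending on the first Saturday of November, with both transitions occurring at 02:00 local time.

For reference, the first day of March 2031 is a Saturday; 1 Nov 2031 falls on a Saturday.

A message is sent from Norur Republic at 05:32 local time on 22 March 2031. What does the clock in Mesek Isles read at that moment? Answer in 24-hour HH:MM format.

22 March 2031 is outside the daylight-saving period (27 October 2030 – 21 February 2031), so Norur Republic is on standard time, UTC−06:00.
05:32 Norur Republic + 6h = 11:32 UTC.
1 March 2031 is a Saturday, so the first Monday is March 3 and the third is March 17.
1 November 2031 is a Saturday, so the first Saturday is November 1.
At the standard offset (UTC−04:00), 11:32 UTC − 4h = 07:32 Mesek Isles standard time.
The standard-time date in Mesek Isles, 22 March 2031, lies within the daylight-saving period (17 March – 1 November), so Mesek Isles is on daylight time, UTC−03:00.
11:32 UTC − 3h = 08:32 Mesek Isles.

08:32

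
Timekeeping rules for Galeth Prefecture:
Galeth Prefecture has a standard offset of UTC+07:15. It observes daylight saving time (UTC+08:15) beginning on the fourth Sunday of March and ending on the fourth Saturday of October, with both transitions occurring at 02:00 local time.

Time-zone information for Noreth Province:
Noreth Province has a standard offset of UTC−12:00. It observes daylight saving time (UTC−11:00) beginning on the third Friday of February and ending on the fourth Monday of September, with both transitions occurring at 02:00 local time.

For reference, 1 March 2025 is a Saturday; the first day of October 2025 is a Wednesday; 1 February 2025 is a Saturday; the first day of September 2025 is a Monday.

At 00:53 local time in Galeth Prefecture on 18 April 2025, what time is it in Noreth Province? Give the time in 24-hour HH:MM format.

1 March 2025 is a Saturday, so the first Sunday is March 2 and the fourth is March 23.
1 October 2025 is a Wednesday, so the first Saturday is October 4 and the fourth is October 25.
18 April 2025 falls between 23 March and 25 October, so daylight saving is in effect and Galeth Prefecture is at UTC+08:15.
00:53 Galeth Prefecture − 8h15m = 16:38 UTC (rolling into the previous day, 17 April 2025).
1 February 2025 is a Saturday, so the first Friday is February 7 and the third is February 21.
1 September 2025 is a Monday, so the first Monday is September 1 and the fourth is September 22.
At the standard offset (UTC−12:00), 16:38 UTC − 12h = 04:38 Noreth Province standard time.
Daylight saving runs 21 February – 22 September; the standard-time date in Noreth Province, 17 April 2025, is inside that window, so Noreth Province is at UTC−11:00.
16:38 UTC − 11h = 05:38 Noreth Province.

05:38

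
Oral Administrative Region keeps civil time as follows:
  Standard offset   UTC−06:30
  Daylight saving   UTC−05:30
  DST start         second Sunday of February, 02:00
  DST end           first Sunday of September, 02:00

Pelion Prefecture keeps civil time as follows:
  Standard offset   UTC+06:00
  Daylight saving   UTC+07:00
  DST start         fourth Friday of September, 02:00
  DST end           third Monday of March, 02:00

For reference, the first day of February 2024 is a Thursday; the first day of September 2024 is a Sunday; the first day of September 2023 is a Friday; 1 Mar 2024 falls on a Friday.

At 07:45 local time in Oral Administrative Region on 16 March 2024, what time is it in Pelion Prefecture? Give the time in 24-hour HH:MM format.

20:15

1 February 2024 is a Thursday, so the first Sunday is February 4 and the second is February 11.
1 September 2024 is a Sunday, so the first Sunday is September 1.
16 March 2024 lies within the daylight-saving period (11 February – 1 September), so Oral Administrative Region is on daylight time, UTC−05:30.
07:45 Oral Administrative Region + 5h30m = 13:15 UTC.
1 September 2023 is a Friday, so the first Friday is September 1 and the fourth is September 22.
1 March 2024 is a Friday, so the first Monday is March 4 and the third is March 18.
At the standard offset (UTC+06:00), 13:15 UTC + 6h = 19:15 Pelion Prefecture standard time.
Daylight saving runs 22 September 2023 – 18 March 2024; the standard-time date in Pelion Prefecture, 16 March 2024, is inside that window, so Pelion Prefecture is at UTC+07:00.
13:15 UTC + 7h = 20:15 Pelion Prefecture.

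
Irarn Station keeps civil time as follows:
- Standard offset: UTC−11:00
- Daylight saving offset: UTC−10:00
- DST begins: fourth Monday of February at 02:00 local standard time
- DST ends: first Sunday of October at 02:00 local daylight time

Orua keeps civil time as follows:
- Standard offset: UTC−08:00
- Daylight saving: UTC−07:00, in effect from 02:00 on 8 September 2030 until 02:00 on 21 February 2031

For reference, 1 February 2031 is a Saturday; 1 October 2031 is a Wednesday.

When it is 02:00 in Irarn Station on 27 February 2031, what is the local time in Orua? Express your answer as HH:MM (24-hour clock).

1 February 2031 is a Saturday, so the first Monday is February 3 and the fourth is February 24.
1 October 2031 is a Wednesday, so the first Sunday is October 5.
27 February 2031 falls between 24 February and 5 October, so daylight saving is in effect and Irarn Station is at UTC−10:00.
02:00 Irarn Station + 10h = 12:00 UTC.
At the standard offset (UTC−08:00), 12:00 UTC − 8h = 04:00 Orua standard time.
The standard-time date in Orua, 27 February 2031, is outside the daylight-saving period (8 September 2030 – 21 February 2031), so Orua is on standard time, UTC−08:00.
12:00 UTC − 8h = 04:00 Orua.

04:00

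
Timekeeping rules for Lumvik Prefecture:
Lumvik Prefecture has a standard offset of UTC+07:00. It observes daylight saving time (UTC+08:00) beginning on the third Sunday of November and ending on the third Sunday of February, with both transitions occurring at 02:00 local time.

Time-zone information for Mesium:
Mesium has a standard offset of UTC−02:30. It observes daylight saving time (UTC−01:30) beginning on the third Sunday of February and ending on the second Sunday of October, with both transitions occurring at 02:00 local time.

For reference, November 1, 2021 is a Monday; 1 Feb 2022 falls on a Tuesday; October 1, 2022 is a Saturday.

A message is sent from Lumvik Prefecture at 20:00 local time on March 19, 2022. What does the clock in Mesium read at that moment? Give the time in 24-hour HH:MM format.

1 November 2021 is a Monday, so the first Sunday is November 7 and the third is November 21.
1 February 2022 is a Tuesday, so the first Sunday is February 6 and the third is February 20.
March 19, 2022 is outside the daylight-saving period (21 November 2021 – 20 February 2022), so Lumvik Prefecture is on standard time, UTC+07:00.
20:00 Lumvik Prefecture − 7h = 13:00 UTC.
1 February 2022 is a Tuesday, so the first Sunday is February 6 and the third is February 20.
1 October 2022 is a Saturday, so the first Sunday is October 2 and the second is October 9.
At the standard offset (UTC−02:30), 13:00 UTC − 2h30m = 10:30 Mesium standard time.
The standard-time date in Mesium, March 19, 2022, falls between 20 February and 9 October, so daylight saving is in effect and Mesium is at UTC−01:30.
13:00 UTC − 1h30m = 11:30 Mesium.

11:30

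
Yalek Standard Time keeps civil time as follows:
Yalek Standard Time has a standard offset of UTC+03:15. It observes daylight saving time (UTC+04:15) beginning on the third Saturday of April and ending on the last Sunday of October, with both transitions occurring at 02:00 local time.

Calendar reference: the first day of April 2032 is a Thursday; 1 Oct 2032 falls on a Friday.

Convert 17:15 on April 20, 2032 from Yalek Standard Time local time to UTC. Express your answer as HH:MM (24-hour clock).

1 April 2032 is a Thursday, so the first Saturday is April 3 and the third is April 17.
1 October 2032 is a Friday, so Sundays fall on 3, 10, 17, 24, 31; the last is October 31.
April 20, 2032 lies within the daylight-saving period (17 April – 31 October), so Yalek Standard Time is on daylight time, UTC+04:15.
17:15 local − 4h15m = 13:00 UTC.

13:00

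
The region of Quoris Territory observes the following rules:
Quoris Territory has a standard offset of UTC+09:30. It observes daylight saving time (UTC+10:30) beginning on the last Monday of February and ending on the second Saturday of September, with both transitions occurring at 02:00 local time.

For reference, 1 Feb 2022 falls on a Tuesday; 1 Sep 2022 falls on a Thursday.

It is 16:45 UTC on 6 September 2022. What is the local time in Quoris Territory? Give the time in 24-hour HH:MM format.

1 February 2022 is a Tuesday, so Mondays fall on 7, 14, 21, 28; the last is February 28.
1 September 2022 is a Thursday, so the first Saturday is September 3 and the second is September 10.
At the standard offset (UTC+09:30), 16:45 UTC + 9h30m = 02:15 Quoris Territory standard time (rolling into the next day, 7 September 2022).
Daylight saving runs 28 February – 10 September; the standard-time date in Quoris Territory, 7 September 2022, is inside that window, so Quoris Territory is at UTC+10:30.
16:45 UTC + 10h30m = 03:15 local (rolling into the next day, 7 September 2022).

03:15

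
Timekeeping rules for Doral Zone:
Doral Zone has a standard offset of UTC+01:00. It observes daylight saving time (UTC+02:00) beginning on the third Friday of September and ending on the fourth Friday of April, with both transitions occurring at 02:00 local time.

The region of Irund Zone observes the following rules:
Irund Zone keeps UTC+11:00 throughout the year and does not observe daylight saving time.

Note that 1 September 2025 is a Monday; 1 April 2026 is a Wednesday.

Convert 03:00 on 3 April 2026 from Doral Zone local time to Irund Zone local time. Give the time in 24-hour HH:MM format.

1 September 2025 is a Monday, so the first Friday is September 5 and the third is September 19.
1 April 2026 is a Wednesday, so the first Friday is April 3 and the fourth is April 24.
Daylight saving runs 19 September 2025 – 24 April 2026; 3 April 2026 is inside that window, so Doral Zone is at UTC+02:00.
03:00 Doral Zone − 2h = 01:00 UTC.
Irund Zone has no daylight saving, so its offset is UTC+11:00 year-round.
01:00 UTC + 11h = 12:00 Irund Zone.

12:00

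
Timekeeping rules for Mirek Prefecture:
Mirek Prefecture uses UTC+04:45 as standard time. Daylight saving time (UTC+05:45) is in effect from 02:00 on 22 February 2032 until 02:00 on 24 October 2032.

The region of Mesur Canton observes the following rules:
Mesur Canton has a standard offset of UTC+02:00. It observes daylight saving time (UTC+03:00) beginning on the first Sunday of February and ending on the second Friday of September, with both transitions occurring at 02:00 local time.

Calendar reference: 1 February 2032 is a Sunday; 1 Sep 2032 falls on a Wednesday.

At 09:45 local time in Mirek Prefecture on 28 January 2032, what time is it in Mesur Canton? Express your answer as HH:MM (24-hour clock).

07:00

Daylight saving runs 22 February – 24 October; 28 January 2032 is outside that window, so Mirek Prefecture is on standard time at UTC+04:45.
09:45 Mirek Prefecture − 4h45m = 05:00 UTC.
1 February 2032 is a Sunday, so the first Sunday is February 1.
1 September 2032 is a Wednesday, so the first Friday is September 3 and the second is September 10.
At the standard offset (UTC+02:00), 05:00 UTC + 2h = 07:00 Mesur Canton standard time.
Daylight saving runs 1 February – 10 September; the standard-time date in Mesur Canton, 28 January 2032, is outside that window, so Mesur Canton is on standard time at UTC+02:00.
05:00 UTC + 2h = 07:00 Mesur Canton.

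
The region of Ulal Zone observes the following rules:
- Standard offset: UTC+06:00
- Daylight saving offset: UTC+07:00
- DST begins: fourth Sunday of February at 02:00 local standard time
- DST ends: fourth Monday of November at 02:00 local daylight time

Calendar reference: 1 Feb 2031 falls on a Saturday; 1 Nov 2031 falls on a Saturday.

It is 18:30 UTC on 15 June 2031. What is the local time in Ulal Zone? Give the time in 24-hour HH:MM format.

1 February 2031 is a Saturday, so the first Sunday is February 2 and the fourth is February 23.
1 November 2031 is a Saturday, so the first Monday is November 3 and the fourth is November 24.
At the standard offset (UTC+06:00), 18:30 UTC + 6h = 00:30 Ulal Zone standard time (rolling into the next day, 16 June 2031).
The standard-time date in Ulal Zone, 16 June 2031, falls between 23 February and 24 November, so daylight saving is in effect and Ulal Zone is at UTC+07:00.
18:30 UTC + 7h = 01:30 local (rolling into the next day, 16 June 2031).

01:30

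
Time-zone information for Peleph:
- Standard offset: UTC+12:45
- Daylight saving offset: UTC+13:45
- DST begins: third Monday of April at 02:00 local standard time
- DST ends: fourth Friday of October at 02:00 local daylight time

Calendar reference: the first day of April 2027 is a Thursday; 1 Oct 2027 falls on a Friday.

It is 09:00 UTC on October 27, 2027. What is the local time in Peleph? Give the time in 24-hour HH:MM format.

1 April 2027 is a Thursday, so the first Monday is April 5 and the third is April 19.
1 October 2027 is a Friday, so the first Friday is October 1 and the fourth is October 22.
At the standard offset (UTC+12:45), 09:00 UTC + 12h45m = 21:45 Peleph standard time.
The standard-time date in Peleph, October 27, 2027, does not fall between 19 April and 22 October, so daylight saving is not in effect and Peleph is at UTC+12:45.
09:00 UTC + 12h45m = 21:45 local.

21:45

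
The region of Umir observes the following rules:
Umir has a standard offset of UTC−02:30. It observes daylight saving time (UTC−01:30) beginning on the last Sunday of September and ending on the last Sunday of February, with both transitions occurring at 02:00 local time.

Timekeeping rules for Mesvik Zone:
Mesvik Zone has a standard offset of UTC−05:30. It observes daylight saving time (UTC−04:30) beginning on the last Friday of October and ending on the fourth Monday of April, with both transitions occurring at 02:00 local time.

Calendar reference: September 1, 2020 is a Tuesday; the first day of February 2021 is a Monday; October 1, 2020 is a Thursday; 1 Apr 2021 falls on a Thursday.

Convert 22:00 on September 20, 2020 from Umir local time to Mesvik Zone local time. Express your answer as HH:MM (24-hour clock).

19:00

1 September 2020 is a Tuesday, so Sundays fall on 6, 13, 20, 27; the last is September 27.
1 February 2021 is a Monday, so Sundays fall on 7, 14, 21, 28; the last is February 28.
Daylight saving runs 27 September 2020 – 28 February 2021; September 20, 2020 is outside that window, so Umir is on standard time at UTC−02:30.
22:00 Umir + 2h30m = 00:30 UTC (rolling into the next day, 21 September 2020).
1 October 2020 is a Thursday, so Fridays fall on 2, 9, 16, 23, 30; the last is October 30.
1 April 2021 is a Thursday, so the first Monday is April 5 and the fourth is April 26.
At the standard offset (UTC−05:30), 00:30 UTC − 5h30m = 19:00 Mesvik Zone standard time (rolling into the previous day, 20 September 2020).
The standard-time date in Mesvik Zone, September 20, 2020, is outside the daylight-saving period (30 October 2020 – 26 April 2021), so Mesvik Zone is on standard time, UTC−05:30.
00:30 UTC − 5h30m = 19:00 Mesvik Zone (rolling into the previous day, 20 September 2020).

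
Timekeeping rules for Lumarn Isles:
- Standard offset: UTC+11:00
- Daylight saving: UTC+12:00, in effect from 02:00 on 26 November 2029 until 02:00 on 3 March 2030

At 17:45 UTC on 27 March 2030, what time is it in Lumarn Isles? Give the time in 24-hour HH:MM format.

At the standard offset (UTC+11:00), 17:45 UTC + 11h = 04:45 Lumarn Isles standard time (rolling into the next day, 28 March 2030).
The standard-time date in Lumarn Isles, 28 March 2030, does not fall between 26 November 2029 and 3 March 2030, so daylight saving is not in effect and Lumarn Isles is at UTC+11:00.
17:45 UTC + 11h = 04:45 local (rolling into the next day, 28 March 2030).

04:45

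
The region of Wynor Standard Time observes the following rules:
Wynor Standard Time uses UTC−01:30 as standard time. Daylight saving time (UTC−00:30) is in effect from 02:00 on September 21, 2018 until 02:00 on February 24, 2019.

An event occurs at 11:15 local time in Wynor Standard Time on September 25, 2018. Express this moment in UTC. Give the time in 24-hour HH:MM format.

Daylight saving runs 21 September 2018 – 24 February 2019; September 25, 2018 is inside that window, so Wynor Standard Time is at UTC−00:30.
11:15 local + 0h30m = 11:45 UTC.

11:45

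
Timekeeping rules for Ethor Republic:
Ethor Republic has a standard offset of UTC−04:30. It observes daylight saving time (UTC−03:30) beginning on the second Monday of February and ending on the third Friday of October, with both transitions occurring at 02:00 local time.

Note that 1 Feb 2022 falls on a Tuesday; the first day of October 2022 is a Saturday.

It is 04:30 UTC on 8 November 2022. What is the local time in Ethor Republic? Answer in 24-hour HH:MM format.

00:00

1 February 2022 is a Tuesday, so the first Monday is February 7 and the second is February 14.
1 October 2022 is a Saturday, so the first Friday is October 7 and the third is October 21.
At the standard offset (UTC−04:30), 04:30 UTC − 4h30m = 00:00 Ethor Republic standard time.
The standard-time date in Ethor Republic, 8 November 2022, does not fall between 14 February and 21 October, so daylight saving is not in effect and Ethor Republic is at UTC−04:30.
04:30 UTC − 4h30m = 00:00 local.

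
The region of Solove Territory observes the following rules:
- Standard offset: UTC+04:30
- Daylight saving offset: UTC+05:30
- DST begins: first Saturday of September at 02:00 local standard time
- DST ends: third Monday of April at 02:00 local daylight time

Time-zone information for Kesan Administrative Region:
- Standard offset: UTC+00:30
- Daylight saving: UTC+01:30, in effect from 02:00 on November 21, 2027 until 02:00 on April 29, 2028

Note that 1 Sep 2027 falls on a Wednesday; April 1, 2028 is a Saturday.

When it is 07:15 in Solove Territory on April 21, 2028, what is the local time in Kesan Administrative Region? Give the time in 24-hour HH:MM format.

04:15

1 September 2027 is a Wednesday, so the first Saturday is September 4.
1 April 2028 is a Saturday, so the first Monday is April 3 and the third is April 17.
Daylight saving runs 4 September 2027 – 17 April 2028; April 21, 2028 is outside that window, so Solove Territory is on standard time at UTC+04:30.
07:15 Solove Territory − 4h30m = 02:45 UTC.
At the standard offset (UTC+00:30), 02:45 UTC + 0h30m = 03:15 Kesan Administrative Region standard time.
The standard-time date in Kesan Administrative Region, April 21, 2028, lies within the daylight-saving period (21 November 2027 – 29 April 2028), so Kesan Administrative Region is on daylight time, UTC+01:30.
02:45 UTC + 1h30m = 04:15 Kesan Administrative Region.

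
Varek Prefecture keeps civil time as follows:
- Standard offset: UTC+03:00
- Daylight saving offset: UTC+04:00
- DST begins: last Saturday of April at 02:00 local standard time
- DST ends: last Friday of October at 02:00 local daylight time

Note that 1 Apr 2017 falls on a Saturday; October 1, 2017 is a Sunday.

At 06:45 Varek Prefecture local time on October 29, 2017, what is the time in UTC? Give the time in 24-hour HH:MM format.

1 April 2017 is a Saturday, so Saturdays fall on 1, 8, 15, 22, 29; the last is April 29.
1 October 2017 is a Sunday, so Fridays fall on 6, 13, 20, 27; the last is October 27.
October 29, 2017 is outside the daylight-saving period (29 April – 27 October), so Varek Prefecture is on standard time, UTC+03:00.
06:45 local − 3h = 03:45 UTC.

03:45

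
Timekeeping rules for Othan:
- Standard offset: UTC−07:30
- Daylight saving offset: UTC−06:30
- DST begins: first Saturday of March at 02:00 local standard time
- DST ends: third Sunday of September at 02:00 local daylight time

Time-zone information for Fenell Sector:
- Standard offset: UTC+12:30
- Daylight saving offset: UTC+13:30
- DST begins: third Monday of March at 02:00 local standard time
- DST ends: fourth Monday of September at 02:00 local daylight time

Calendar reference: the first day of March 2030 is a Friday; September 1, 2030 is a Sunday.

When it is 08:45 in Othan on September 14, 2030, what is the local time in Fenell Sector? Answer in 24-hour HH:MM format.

1 March 2030 is a Friday, so the first Saturday is March 2.
1 September 2030 is a Sunday, so the first Sunday is September 1 and the third is September 15.
Daylight saving runs 2 March – 15 September; September 14, 2030 is inside that window, so Othan is at UTC−06:30.
08:45 Othan + 6h30m = 15:15 UTC.
1 March 2030 is a Friday, so the first Monday is March 4 and the third is March 18.
1 September 2030 is a Sunday, so the first Monday is September 2 and the fourth is September 23.
At the standard offset (UTC+12:30), 15:15 UTC + 12h30m = 03:45 Fenell Sector standard time (rolling into the next day, 15 September 2030).
The standard-time date in Fenell Sector, September 15, 2030, lies within the daylight-saving period (18 March – 23 September), so Fenell Sector is on daylight time, UTC+13:30.
15:15 UTC + 13h30m = 04:45 Fenell Sector (rolling into the next day, 15 September 2030).

04:45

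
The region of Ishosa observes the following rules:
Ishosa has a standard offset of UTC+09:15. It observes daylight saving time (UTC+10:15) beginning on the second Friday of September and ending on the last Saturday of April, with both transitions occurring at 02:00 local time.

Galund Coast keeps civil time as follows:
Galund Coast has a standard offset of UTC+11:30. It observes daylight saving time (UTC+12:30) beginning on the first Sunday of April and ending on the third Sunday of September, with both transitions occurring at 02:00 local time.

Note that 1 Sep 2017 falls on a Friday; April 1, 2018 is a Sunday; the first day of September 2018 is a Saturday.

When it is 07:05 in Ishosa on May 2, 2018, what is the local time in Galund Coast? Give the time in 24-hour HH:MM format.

10:20

1 September 2017 is a Friday, so the first Friday is September 1 and the second is September 8.
1 April 2018 is a Sunday, so Saturdays fall on 7, 14, 21, 28; the last is April 28.
Daylight saving runs 8 September 2017 – 28 April 2018; May 2, 2018 is outside that window, so Ishosa is on standard time at UTC+09:15.
07:05 Ishosa − 9h15m = 21:50 UTC (rolling into the previous day, 1 May 2018).
1 April 2018 is a Sunday, so the first Sunday is April 1.
1 September 2018 is a Saturday, so the first Sunday is September 2 and the third is September 16.
At the standard offset (UTC+11:30), 21:50 UTC + 11h30m = 09:20 Galund Coast standard time (rolling into the next day, 2 May 2018).
Daylight saving runs 1 April – 16 September; the standard-time date in Galund Coast, May 2, 2018, is inside that window, so Galund Coast is at UTC+12:30.
21:50 UTC + 12h30m = 10:20 Galund Coast (rolling into the next day, 2 May 2018).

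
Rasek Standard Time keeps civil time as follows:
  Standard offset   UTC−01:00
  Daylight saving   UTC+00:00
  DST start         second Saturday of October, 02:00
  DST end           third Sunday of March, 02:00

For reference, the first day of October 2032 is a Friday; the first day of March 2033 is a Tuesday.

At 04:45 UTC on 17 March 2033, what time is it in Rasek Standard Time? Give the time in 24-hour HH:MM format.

04:45

1 October 2032 is a Friday, so the first Saturday is October 2 and the second is October 9.
1 March 2033 is a Tuesday, so the first Sunday is March 6 and the third is March 20.
At the standard offset (UTC−01:00), 04:45 UTC − 1h = 03:45 Rasek Standard Time standard time.
The standard-time date in Rasek Standard Time, 17 March 2033, falls between 9 October 2032 and 20 March 2033, so daylight saving is in effect and Rasek Standard Time is at UTC+00:00.
04:45 UTC + 0h = 04:45 local.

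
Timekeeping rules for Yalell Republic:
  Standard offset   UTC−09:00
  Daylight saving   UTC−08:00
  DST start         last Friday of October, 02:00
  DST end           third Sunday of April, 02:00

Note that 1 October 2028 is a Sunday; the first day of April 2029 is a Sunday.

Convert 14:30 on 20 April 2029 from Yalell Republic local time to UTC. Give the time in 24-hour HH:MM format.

23:30

1 October 2028 is a Sunday, so Fridays fall on 6, 13, 20, 27; the last is October 27.
1 April 2029 is a Sunday, so the first Sunday is April 1 and the third is April 15.
20 April 2029 is outside the daylight-saving period (27 October 2028 – 15 April 2029), so Yalell Republic is on standard time, UTC−09:00.
14:30 local + 9h = 23:30 UTC.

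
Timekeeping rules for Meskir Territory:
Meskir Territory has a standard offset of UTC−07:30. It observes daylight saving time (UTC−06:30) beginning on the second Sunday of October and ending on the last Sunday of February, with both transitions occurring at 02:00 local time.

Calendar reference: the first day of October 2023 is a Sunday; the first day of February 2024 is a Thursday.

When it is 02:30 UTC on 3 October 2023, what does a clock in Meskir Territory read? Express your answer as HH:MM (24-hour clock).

19:00

1 October 2023 is a Sunday, so the first Sunday is October 1 and the second is October 8.
1 February 2024 is a Thursday, so Sundays fall on 4, 11, 18, 25; the last is February 25.
At the standard offset (UTC−07:30), 02:30 UTC − 7h30m = 19:00 Meskir Territory standard time (rolling into the previous day, 2 October 2023).
The standard-time date in Meskir Territory, 2 October 2023, does not fall between 8 October 2023 and 25 February 2024, so daylight saving is not in effect and Meskir Territory is at UTC−07:30.
02:30 UTC − 7h30m = 19:00 local (rolling into the previous day, 2 October 2023).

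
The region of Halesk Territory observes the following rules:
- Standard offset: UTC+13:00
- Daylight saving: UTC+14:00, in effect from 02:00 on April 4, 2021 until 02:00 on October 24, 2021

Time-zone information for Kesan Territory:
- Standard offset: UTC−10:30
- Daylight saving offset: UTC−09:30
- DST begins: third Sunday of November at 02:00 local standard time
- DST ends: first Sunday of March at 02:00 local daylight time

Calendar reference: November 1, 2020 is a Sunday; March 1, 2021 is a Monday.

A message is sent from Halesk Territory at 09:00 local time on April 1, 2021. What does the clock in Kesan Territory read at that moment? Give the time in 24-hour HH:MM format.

April 1, 2021 does not fall between 4 April and 24 October, so daylight saving is not in effect and Halesk Territory is at UTC+13:00.
09:00 Halesk Territory − 13h = 20:00 UTC (rolling into the previous day, 31 March 2021).
1 November 2020 is a Sunday, so the first Sunday is November 1 and the third is November 15.
1 March 2021 is a Monday, so the first Sunday is March 7.
At the standard offset (UTC−10:30), 20:00 UTC − 10h30m = 09:30 Kesan Territory standard time.
Daylight saving runs 15 November 2020 – 7 March 2021; the standard-time date in Kesan Territory, March 31, 2021, is outside that window, so Kesan Territory is on standard time at UTC−10:30.
20:00 UTC − 10h30m = 09:30 Kesan Territory.

09:30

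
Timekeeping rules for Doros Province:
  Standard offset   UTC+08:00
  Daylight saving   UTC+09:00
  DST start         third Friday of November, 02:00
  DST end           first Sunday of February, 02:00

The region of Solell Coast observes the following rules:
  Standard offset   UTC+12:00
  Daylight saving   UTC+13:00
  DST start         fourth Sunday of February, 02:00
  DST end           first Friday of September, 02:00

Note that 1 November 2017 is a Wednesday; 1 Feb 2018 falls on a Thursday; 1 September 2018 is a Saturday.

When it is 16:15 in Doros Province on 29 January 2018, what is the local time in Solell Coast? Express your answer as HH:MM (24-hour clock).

1 November 2017 is a Wednesday, so the first Friday is November 3 and the third is November 17.
1 February 2018 is a Thursday, so the first Sunday is February 4.
29 January 2018 falls between 17 November 2017 and 4 February 2018, so daylight saving is in effect and Doros Province is at UTC+09:00.
16:15 Doros Province − 9h = 07:15 UTC.
1 February 2018 is a Thursday, so the first Sunday is February 4 and the fourth is February 25.
1 September 2018 is a Saturday, so the first Friday is September 7.
At the standard offset (UTC+12:00), 07:15 UTC + 12h = 19:15 Solell Coast standard time.
The standard-time date in Solell Coast, 29 January 2018, does not fall between 25 February and 7 September, so daylight saving is not in effect and Solell Coast is at UTC+12:00.
07:15 UTC + 12h = 19:15 Solell Coast.

19:15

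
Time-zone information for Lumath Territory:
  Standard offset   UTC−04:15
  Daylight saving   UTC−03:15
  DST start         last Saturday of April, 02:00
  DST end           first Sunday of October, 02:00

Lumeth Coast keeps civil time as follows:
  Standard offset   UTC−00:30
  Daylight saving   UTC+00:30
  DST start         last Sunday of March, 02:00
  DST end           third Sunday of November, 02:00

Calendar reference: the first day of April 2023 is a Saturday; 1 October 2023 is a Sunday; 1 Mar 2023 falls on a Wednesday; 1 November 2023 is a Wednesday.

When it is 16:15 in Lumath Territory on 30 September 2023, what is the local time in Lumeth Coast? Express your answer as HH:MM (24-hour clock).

1 April 2023 is a Saturday, so Saturdays fall on 1, 8, 15, 22, 29; the last is April 29.
1 October 2023 is a Sunday, so the first Sunday is October 1.
30 September 2023 falls between 29 April and 1 October, so daylight saving is in effect and Lumath Territory is at UTC−03:15.
16:15 Lumath Territory + 3h15m = 19:30 UTC.
1 March 2023 is a Wednesday, so Sundays fall on 5, 12, 19, 26; the last is March 26.
1 November 2023 is a Wednesday, so the first Sunday is November 5 and the third is November 19.
At the standard offset (UTC−00:30), 19:30 UTC − 0h30m = 19:00 Lumeth Coast standard time.
The standard-time date in Lumeth Coast, 30 September 2023, lies within the daylight-saving period (26 March – 19 November), so Lumeth Coast is on daylight time, UTC+00:30.
19:30 UTC + 0h30m = 20:00 Lumeth Coast.

20:00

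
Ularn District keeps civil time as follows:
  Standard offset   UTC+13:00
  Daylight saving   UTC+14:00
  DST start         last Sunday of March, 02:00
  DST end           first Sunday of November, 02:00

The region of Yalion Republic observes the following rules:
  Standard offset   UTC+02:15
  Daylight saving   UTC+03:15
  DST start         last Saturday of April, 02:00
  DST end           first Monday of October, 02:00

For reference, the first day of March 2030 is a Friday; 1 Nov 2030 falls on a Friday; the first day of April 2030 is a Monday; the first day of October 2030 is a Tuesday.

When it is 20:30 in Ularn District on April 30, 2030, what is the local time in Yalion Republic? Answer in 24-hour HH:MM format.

1 March 2030 is a Friday, so Sundays fall on 3, 10, 17, 24, 31; the last is March 31.
1 November 2030 is a Friday, so the first Sunday is November 3.
April 30, 2030 lies within the daylight-saving period (31 March – 3 November), so Ularn District is on daylight time, UTC+14:00.
20:30 Ularn District − 14h = 06:30 UTC.
1 April 2030 is a Monday, so Saturdays fall on 6, 13, 20, 27; the last is April 27.
1 October 2030 is a Tuesday, so the first Monday is October 7.
At the standard offset (UTC+02:15), 06:30 UTC + 2h15m = 08:45 Yalion Republic standard time.
Daylight saving runs 27 April – 7 October; the standard-time date in Yalion Republic, April 30, 2030, is inside that window, so Yalion Republic is at UTC+03:15.
06:30 UTC + 3h15m = 09:45 Yalion Republic.

09:45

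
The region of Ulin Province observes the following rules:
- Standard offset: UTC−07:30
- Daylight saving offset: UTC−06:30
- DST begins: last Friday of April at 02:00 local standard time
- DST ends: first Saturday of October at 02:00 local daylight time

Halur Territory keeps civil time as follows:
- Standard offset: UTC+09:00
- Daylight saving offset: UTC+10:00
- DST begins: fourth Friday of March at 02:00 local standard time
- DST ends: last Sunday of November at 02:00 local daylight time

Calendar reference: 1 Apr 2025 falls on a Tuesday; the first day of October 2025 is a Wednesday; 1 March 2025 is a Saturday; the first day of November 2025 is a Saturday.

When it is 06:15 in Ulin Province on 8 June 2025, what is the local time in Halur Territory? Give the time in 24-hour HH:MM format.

22:45

1 April 2025 is a Tuesday, so Fridays fall on 4, 11, 18, 25; the last is April 25.
1 October 2025 is a Wednesday, so the first Saturday is October 4.
Daylight saving runs 25 April – 4 October; 8 June 2025 is inside that window, so Ulin Province is at UTC−06:30.
06:15 Ulin Province + 6h30m = 12:45 UTC.
1 March 2025 is a Saturday, so the first Friday is March 7 and the fourth is March 28.
1 November 2025 is a Saturday, so Sundays fall on 2, 9, 16, 23, 30; the last is November 30.
At the standard offset (UTC+09:00), 12:45 UTC + 9h = 21:45 Halur Territory standard time.
The standard-time date in Halur Territory, 8 June 2025, falls between 28 March and 30 November, so daylight saving is in effect and Halur Territory is at UTC+10:00.
12:45 UTC + 10h = 22:45 Halur Territory.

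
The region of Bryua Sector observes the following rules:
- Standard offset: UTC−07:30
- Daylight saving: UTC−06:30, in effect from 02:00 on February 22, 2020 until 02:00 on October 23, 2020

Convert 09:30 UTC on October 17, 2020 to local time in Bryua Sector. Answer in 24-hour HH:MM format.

At the standard offset (UTC−07:30), 09:30 UTC − 7h30m = 02:00 Bryua Sector standard time.
The standard-time date in Bryua Sector, October 17, 2020, falls between 22 February and 23 October, so daylight saving is in effect and Bryua Sector is at UTC−06:30.
09:30 UTC − 6h30m = 03:00 local.

03:00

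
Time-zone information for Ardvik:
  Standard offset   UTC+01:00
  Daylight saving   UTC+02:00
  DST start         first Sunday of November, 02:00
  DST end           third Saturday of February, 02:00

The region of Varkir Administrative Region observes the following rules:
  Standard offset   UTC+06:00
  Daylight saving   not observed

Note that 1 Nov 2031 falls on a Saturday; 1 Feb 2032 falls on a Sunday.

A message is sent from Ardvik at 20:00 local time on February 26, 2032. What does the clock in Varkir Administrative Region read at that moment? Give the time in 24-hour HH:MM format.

1 November 2031 is a Saturday, so the first Sunday is November 2.
1 February 2032 is a Sunday, so the first Saturday is February 7 and the third is February 21.
February 26, 2032 is outside the daylight-saving period (2 November 2031 – 21 February 2032), so Ardvik is on standard time, UTC+01:00.
20:00 Ardvik − 1h = 19:00 UTC.
Varkir Administrative Region stays on UTC+06:00 all year.
19:00 UTC + 6h = 01:00 Varkir Administrative Region (rolling into the next day, 27 February 2032).

01:00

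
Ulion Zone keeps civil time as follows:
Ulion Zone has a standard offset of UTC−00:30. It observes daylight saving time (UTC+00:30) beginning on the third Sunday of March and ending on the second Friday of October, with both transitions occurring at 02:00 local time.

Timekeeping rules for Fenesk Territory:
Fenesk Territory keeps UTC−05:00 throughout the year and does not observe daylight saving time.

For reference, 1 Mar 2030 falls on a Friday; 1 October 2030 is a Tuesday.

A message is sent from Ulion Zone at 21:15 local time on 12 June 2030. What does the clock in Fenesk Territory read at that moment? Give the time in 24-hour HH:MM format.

15:45

1 March 2030 is a Friday, so the first Sunday is March 3 and the third is March 17.
1 October 2030 is a Tuesday, so the first Friday is October 4 and the second is October 11.
12 June 2030 falls between 17 March and 11 October, so daylight saving is in effect and Ulion Zone is at UTC+00:30.
21:15 Ulion Zone − 0h30m = 20:45 UTC.
Fenesk Territory stays on UTC−05:00 all year.
20:45 UTC − 5h = 15:45 Fenesk Territory.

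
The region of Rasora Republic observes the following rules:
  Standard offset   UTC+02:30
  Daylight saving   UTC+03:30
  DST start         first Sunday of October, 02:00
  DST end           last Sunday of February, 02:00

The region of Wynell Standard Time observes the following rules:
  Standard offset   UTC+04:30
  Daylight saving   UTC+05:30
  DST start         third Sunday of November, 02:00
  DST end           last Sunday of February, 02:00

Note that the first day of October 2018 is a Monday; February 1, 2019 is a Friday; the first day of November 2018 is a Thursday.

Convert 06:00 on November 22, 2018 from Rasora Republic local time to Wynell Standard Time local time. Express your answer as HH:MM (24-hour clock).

1 October 2018 is a Monday, so the first Sunday is October 7.
1 February 2019 is a Friday, so Sundays fall on 3, 10, 17, 24; the last is February 24.
November 22, 2018 lies within the daylight-saving period (7 October 2018 – 24 February 2019), so Rasora Republic is on daylight time, UTC+03:30.
06:00 Rasora Republic − 3h30m = 02:30 UTC.
1 November 2018 is a Thursday, so the first Sunday is November 4 and the third is November 18.
1 February 2019 is a Friday, so Sundays fall on 3, 10, 17, 24; the last is February 24.
At the standard offset (UTC+04:30), 02:30 UTC + 4h30m = 07:00 Wynell Standard Time standard time.
The standard-time date in Wynell Standard Time, November 22, 2018, lies within the daylight-saving period (18 November 2018 – 24 February 2019), so Wynell Standard Time is on daylight time, UTC+05:30.
02:30 UTC + 5h30m = 08:00 Wynell Standard Time.

08:00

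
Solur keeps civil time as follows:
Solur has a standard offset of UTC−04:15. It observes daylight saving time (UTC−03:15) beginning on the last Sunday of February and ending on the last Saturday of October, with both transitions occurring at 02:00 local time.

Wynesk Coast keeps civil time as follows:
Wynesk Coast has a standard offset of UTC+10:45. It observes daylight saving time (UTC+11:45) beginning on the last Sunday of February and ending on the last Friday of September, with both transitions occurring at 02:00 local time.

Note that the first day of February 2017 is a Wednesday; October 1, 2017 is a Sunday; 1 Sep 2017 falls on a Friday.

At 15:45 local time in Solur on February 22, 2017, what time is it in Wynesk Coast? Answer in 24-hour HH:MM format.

1 February 2017 is a Wednesday, so Sundays fall on 5, 12, 19, 26; the last is February 26.
1 October 2017 is a Sunday, so Saturdays fall on 7, 14, 21, 28; the last is October 28.
February 22, 2017 does not fall between 26 February and 28 October, so daylight saving is not in effect and Solur is at UTC−04:15.
15:45 Solur + 4h15m = 20:00 UTC.
1 February 2017 is a Wednesday, so Sundays fall on 5, 12, 19, 26; the last is February 26.
1 September 2017 is a Friday, so Fridays fall on 1, 8, 15, 22, 29; the last is September 29.
At the standard offset (UTC+10:45), 20:00 UTC + 10h45m = 06:45 Wynesk Coast standard time (rolling into the next day, 23 February 2017).
The standard-time date in Wynesk Coast, February 23, 2017, does not fall between 26 February and 29 September, so daylight saving is not in effect and Wynesk Coast is at UTC+10:45.
20:00 UTC + 10h45m = 06:45 Wynesk Coast (rolling into the next day, 23 February 2017).

06:45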